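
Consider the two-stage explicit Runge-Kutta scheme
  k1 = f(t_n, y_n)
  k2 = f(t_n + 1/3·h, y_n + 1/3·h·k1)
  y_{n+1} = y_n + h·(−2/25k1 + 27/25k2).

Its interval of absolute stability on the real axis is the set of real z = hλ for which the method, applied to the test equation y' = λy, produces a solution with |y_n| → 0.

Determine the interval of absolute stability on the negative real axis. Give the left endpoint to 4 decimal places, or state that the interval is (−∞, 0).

With y'=λy (z=hλ):
  k1=λy_n ⇒ h·k1=z·y_n;  k2=λ(1+1/3z)y_n ⇒ h·k2=z(1+1/3z)y_n
  y_{n+1}/y_n = 1 − 2/25z + 27/25z(1+1/3z) = 1 + z + 9/25z²
  R(z) = 1 + z + 9/25z².

Solve |R(x)|<1 on ℝ⁻.
x=-0.78: |R|=0.4390
R=1: x+9/25x²=0 ⇒ x=−25/9=-2.7778; min R=1−1/(4·9/25)=0.3056>−1
Confirm numerically:
  x=-2.566: |R|=0.80437 <1
  x=-2.460: |R|=0.71858 <1
  x=-2.378: |R|=0.65776 <1
  x=-1.238: |R|=0.31375 <1
  x=-3.042: |R|=1.28936 >1
  x=-2.884: |R|=1.11028 >1
  x=-2.868: |R|=1.09315 >1
So |R|<1 on (-2.7778, 0).

z∈(-2.7778,0).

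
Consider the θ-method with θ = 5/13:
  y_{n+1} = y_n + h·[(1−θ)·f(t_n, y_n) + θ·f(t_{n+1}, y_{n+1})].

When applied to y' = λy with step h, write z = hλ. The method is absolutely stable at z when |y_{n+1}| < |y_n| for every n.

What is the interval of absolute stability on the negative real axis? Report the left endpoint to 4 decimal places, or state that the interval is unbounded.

Test eqn y'=λy, z=hλ:
  y_{n+1} = y_n + z·[8/13·y_n + 5/13·y_{n+1}] ⇒ (1 − 5/13z)y_{n+1} = (1 + 8/13z)y_n
  R(z) = (1 + 8/13z)/(1 − 5/13z).

Boundary: |R(x)|=1, x<0.
x=-1.61: |R|=0.0057
R=−1: 1+8/13x = −1+5/13x ⇒ -3/13x=2 ⇒ x=2/(-3/13)=-8.6667
Confirm numerically:
  x=-7.026: |R|=0.89774 <1
  x=-5.996: |R|=0.81359 <1
  x=-5.864: |R|=0.80132 <1
  x=-4.665: |R|=0.66951 <1
  x=-8.793: |R|=1.00665 >1
  x=-8.748: |R|=1.00430 >1
So |R|<1 on (-8.6667, 0).

z∈(-8.6667,0).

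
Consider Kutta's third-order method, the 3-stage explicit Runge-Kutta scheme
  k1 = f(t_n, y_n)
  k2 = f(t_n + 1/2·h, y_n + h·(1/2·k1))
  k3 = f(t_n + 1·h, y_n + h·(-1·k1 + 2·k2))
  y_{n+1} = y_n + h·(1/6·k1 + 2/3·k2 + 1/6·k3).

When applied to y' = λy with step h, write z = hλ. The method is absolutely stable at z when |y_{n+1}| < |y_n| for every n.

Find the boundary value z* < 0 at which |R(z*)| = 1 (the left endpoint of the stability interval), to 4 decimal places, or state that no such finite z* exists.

On y'=λy, z=hλ:
  order 3, 3-stage ⇒ R(z)=1+z+z^2/2+z^3/6
  (e.g. R(-0.63)=0.52678, |R|=0.52678)

Solve |R(x)|<1 on ℝ⁻.
x=-0.63: |R|=0.5268
|R(-2.79)|=1.5176 |R(-2.75)|=1.4349 |R(-1.21)|=0.2268
Bisect:
  x_lo=-3.3457 |R|=2.9908  x_hi=-0.3283 |R|=0.7197
  mid=-1.83702 |R|=0.18292 →hi
  mid=-2.59138 |R|=1.13405 →lo
  mid=-2.21420 |R|=0.57212 →hi
  mid=-2.40279 |R|=0.82814 →hi
  mid=-2.49709 |R|=0.97444 →hi
  mid=-2.54423 |R|=1.05253 →lo
  mid=-2.52066 |R|=1.01306 →lo
  ...
  [-2.51293,-2.51274] ⇒ x*=-2.5127
Stable set (-2.5127, 0).

left endpoint -2.5127.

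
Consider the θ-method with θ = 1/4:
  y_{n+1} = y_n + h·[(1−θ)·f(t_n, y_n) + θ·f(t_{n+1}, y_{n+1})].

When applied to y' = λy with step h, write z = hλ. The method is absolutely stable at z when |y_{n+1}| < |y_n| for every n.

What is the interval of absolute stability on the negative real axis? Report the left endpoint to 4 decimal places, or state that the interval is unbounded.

z∈(-4.0000,0).

On y'=λy, z=hλ:
  y_{n+1} = y_n + z·[3/4·y_n + 1/4·y_{n+1}] ⇒ (1 − 1/4z)y_{n+1} = (1 + 3/4z)y_n
  so R(z) = (1 + 3/4z)/(1 − 1/4z).

Need |R(x)|<1, x<0.
x=-1.44: |R|=0.0588
R=−1: 1+3/4x = −1+1/4x ⇒ -1/2x=2 ⇒ x=2/(-1/2)=-4.0000
Confirm numerically:
  x=-3.487: |R|=0.86296 <1
  x=-2.313: |R|=0.46555 <1
  x=-2.002: |R|=0.33422 <1
  x=-4.122: |R|=1.03004 >1
  x=-4.074: |R|=1.01833 >1
  x=-4.059: |R|=1.01464 >1
Interval (-4.0000, 0).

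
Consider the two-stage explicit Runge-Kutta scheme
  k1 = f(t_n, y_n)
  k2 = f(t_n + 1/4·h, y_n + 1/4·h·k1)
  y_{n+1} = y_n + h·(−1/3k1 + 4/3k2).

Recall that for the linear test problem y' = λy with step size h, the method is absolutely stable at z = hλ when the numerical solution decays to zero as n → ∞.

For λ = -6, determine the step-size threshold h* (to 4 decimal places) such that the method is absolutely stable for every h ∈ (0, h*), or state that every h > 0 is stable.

Test eqn y'=λy, z=hλ:
  k1=λy_n ⇒ h·k1=z·y_n;  k2=λ(1+1/4z)y_n ⇒ h·k2=z(1+1/4z)y_n
  y_{n+1}/y_n = 1 − 1/3z + 4/3z(1+1/4z) = 1 + z + 1/3z²
  Hence R(z) = 1 + z + 1/3z².

Find x<0 with |R(x)|<1.
x=-1.44: |R|=0.2512
R=1: x+1/3x²=0 ⇒ x=−3=-3.0000; min R=1−1/(4·1/3)=0.2500>−1
Confirm numerically:
  x=-2.824: |R|=0.83433 <1
  x=-2.710: |R|=0.73803 <1
  x=-1.878: |R|=0.29763 <1
  x=-3.519: |R|=1.60879 >1
  x=-3.260: |R|=1.28253 >1
So |R|<1 on (-3.0000, 0).

(-3.0000,0); λ=-6 ⇒ h* = (3)/6 = 0.5000.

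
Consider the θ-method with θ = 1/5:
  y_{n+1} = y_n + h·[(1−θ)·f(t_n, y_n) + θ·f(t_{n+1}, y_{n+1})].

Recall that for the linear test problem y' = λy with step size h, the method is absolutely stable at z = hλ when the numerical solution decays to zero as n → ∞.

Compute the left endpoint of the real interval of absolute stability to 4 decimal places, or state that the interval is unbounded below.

left endpoint -3.3333.

On y'=λy, z=hλ:
  y_{n+1} = y_n + z·[4/5·y_n + 1/5·y_{n+1}] ⇒ (1 − 1/5z)y_{n+1} = (1 + 4/5z)y_n
  so R(z) = (1 + 4/5z)/(1 − 1/5z).

Find x<0 with |R(x)|<1.
x=-1.38: |R|=0.0815
R=−1: 1+4/5x = −1+1/5x ⇒ -3/5x=2 ⇒ x=2/(-3/5)=-3.3333
Confirm numerically:
  x=-3.146: |R|=0.93101 <1
  x=-2.683: |R|=0.74606 <1
  x=-2.208: |R|=0.53163 <1
  x=-3.888: |R|=1.18722 >1
  x=-3.497: |R|=1.05779 >1
  x=-3.462: |R|=1.04562 >1
So |R|<1 on (-3.3333, 0).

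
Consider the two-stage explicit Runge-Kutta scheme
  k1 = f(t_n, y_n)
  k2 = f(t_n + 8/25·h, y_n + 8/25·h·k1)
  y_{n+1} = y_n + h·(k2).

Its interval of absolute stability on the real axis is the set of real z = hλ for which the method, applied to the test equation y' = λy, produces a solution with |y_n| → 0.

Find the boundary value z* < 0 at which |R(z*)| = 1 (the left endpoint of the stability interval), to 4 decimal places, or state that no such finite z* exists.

With y'=λy (z=hλ):
  k1=λy_n ⇒ h·k1=z·y_n;  k2=λ(1+8/25z)y_n ⇒ h·k2=z(1+8/25z)y_n
  y_{n+1}/y_n = 1 + z(1+8/25z) = 1 + z + 8/25z²
  ⇒ R(z) = 1 + z + 8/25z².

Boundary: |R(x)|=1, x<0.
x=-1.32: |R|=0.2376
R=1: x+8/25x²=0 ⇒ x=−25/8=-3.1250; min R=1−1/(4·8/25)=0.2188>−1
Confirm numerically:
  x=-2.952: |R|=0.83658 <1
  x=-2.921: |R|=0.80932 <1
  x=-1.599: |R|=0.21918 <1
  x=-3.717: |R|=1.70415 >1
  x=-3.319: |R|=1.20604 >1
  x=-3.291: |R|=1.17482 >1
Stable set (-3.1250, 0).

z* = -3.1250.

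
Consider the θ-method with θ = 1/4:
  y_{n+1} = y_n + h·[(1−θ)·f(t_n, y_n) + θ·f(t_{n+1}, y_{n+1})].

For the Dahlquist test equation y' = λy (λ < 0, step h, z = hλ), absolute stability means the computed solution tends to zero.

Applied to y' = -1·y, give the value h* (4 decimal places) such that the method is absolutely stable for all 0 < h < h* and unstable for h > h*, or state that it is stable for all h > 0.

With y'=λy (z=hλ):
  y_{n+1} = y_n + z·[3/4·y_n + 1/4·y_{n+1}] ⇒ (1 − 1/4z)y_{n+1} = (1 + 3/4z)y_n
  so R(z) = (1 + 3/4z)/(1 − 1/4z).

Solve |R(x)|<1 on ℝ⁻.
x=-1.67: |R|=0.1781
R=−1: 1+3/4x = −1+1/4x ⇒ -1/2x=2 ⇒ x=2/(-1/2)=-4.0000
Confirm numerically:
  x=-3.546: |R|=0.87967 <1
  x=-3.463: |R|=0.85609 <1
  x=-2.112: |R|=0.38220 <1
  x=-4.548: |R|=1.12822 >1
  x=-4.502: |R|=1.11809 >1
  x=-4.156: |R|=1.03825 >1
Stable set (-4.0000, 0).

(-4.0000,0); λ=-1 ⇒ h* = (4)/1 = 4.0000.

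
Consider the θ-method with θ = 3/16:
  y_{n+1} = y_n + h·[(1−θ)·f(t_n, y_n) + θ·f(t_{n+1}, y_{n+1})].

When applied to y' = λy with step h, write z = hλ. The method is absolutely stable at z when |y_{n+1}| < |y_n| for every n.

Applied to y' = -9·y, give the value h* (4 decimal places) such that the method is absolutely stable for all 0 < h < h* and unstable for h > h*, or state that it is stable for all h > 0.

Test eqn y'=λy, z=hλ:
  y_{n+1} = y_n + z·[13/16·y_n + 3/16·y_{n+1}] ⇒ (1 − 3/16z)y_{n+1} = (1 + 13/16z)y_n
  so R(z) = (1 + 13/16z)/(1 − 3/16z).

Solve |R(x)|<1 on ℝ⁻.
x=-1.24: |R|=0.0061
R=−1: 1+13/16x = −1+3/16x ⇒ -5/8x=2 ⇒ x=2/(-5/8)=-3.2000
Confirm numerically:
  x=-2.777: |R|=0.82615 <1
  x=-2.740: |R|=0.81007 <1
  x=-2.621: |R|=0.75736 <1
  x=-1.887: |R|=0.39384 <1
  x=-3.720: |R|=1.19146 >1
  x=-3.560: |R|=1.13493 >1
  x=-3.226: |R|=1.01013 >1
So |R|<1 on (-3.2000, 0).

(-3.2000,0); λ=-9 ⇒ h* = (16/5)/9 = 0.3556.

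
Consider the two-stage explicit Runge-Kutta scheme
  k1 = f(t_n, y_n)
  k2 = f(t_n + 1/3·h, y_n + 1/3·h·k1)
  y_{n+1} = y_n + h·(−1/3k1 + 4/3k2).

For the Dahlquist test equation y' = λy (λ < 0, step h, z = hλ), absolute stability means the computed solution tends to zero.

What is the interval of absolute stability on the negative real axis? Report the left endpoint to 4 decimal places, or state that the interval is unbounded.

z∈(-2.2500,0).

On y'=λy, z=hλ:
  k1=λy_n ⇒ h·k1=z·y_n;  k2=λ(1+1/3z)y_n ⇒ h·k2=z(1+1/3z)y_n
  y_{n+1}/y_n = 1 − 1/3z + 4/3z(1+1/3z) = 1 + z + 4/9z²
  Hence R(z) = 1 + z + 4/9z².

Need |R(x)|<1, x<0.
x=-1.31: |R|=0.4527
R=1: x+4/9x²=0 ⇒ x=−9/4=-2.2500; min R=1−1/(4·4/9)=0.4375>−1
Confirm numerically:
  x=-2.156: |R|=0.90993 <1
  x=-2.151: |R|=0.90536 <1
  x=-2.021: |R|=0.79431 <1
  x=-1.814: |R|=0.64849 <1
  x=-2.785: |R|=1.66221 >1
  x=-2.699: |R|=1.53860 >1
  x=-2.280: |R|=1.03040 >1
Stable set (-2.2500, 0).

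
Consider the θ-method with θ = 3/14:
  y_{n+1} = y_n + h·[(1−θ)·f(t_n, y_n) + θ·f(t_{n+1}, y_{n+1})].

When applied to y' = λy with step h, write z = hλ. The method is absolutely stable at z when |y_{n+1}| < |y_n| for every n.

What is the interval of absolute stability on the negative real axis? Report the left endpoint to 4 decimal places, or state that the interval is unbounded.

Test eqn y'=λy, z=hλ:
  y_{n+1} = y_n + z·[11/14·y_n + 3/14·y_{n+1}] ⇒ (1 − 3/14z)y_{n+1} = (1 + 11/14z)y_n
  so R(z) = (1 + 11/14z)/(1 − 3/14z).

Find x<0 with |R(x)|<1.
x=-1.33: |R|=0.0350
R=−1: 1+11/14x = −1+3/14x ⇒ -4/7x=2 ⇒ x=2/(-4/7)=-3.5000
Confirm numerically:
  x=-2.313: |R|=0.54649 <1
  x=-2.180: |R|=0.48588 <1
  x=-1.999: |R|=0.39951 <1
  x=-1.893: |R|=0.34671 <1
  x=-3.890: |R|=1.12154 >1
  x=-3.682: |R|=1.05813 >1
  x=-3.668: |R|=1.05375 >1
So |R|<1 on (-3.5000, 0).

z∈(-3.5000,0).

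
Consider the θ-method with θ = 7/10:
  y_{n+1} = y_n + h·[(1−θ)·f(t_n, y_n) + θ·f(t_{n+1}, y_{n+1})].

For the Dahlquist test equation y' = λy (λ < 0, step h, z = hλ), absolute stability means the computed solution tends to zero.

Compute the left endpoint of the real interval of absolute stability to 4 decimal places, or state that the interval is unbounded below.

With y'=λy (z=hλ):
  y_{n+1} = y_n + z·[3/10·y_n + 7/10·y_{n+1}] ⇒ (1 − 7/10z)y_{n+1} = (1 + 3/10z)y_n
  Hence R(z) = (1 + 3/10z)/(1 − 7/10z).

Boundary: |R(x)|=1, x<0.
x=-1.23: |R|=0.3391
x=-2: |R|=0.1667
x=-10: |R|=0.2500
x=-100: |R|=0.4085
θ=7/10≥1/2 ⇒ |1+3/10x|<|1−7/10x| ∀x<0 ⇒ unbounded interval.

unbounded; (−∞, 0).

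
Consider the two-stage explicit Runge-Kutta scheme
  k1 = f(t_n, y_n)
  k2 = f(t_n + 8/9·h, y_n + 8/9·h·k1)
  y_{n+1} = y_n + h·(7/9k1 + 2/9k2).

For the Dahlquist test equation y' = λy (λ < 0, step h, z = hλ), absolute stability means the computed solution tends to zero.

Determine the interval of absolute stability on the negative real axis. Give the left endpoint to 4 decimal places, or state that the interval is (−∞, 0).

z∈(-5.0625,0).

Set f=λy, z=hλ:
  k1=λy_n ⇒ h·k1=z·y_n;  k2=λ(1+8/9z)y_n ⇒ h·k2=z(1+8/9z)y_n
  y_{n+1}/y_n = 1 + 7/9z + 2/9z(1+8/9z) = 1 + z + 16/81z²
  R(z) = 1 + z + 16/81z².

Find x<0 with |R(x)|<1.
x=-1.66: |R|=0.1157
R=1: x+16/81x²=0 ⇒ x=−81/16=-5.0625; min R=1−1/(4·16/81)=-0.2656>−1
Confirm numerically:
  x=-3.750: |R|=0.02778 <1
  x=-3.033: |R|=0.21590 <1
  x=-2.338: |R|=0.25825 <1
  x=-5.283: |R|=1.23010 >1
  x=-5.163: |R|=1.10250 >1
So |R|<1 on (-5.0625, 0).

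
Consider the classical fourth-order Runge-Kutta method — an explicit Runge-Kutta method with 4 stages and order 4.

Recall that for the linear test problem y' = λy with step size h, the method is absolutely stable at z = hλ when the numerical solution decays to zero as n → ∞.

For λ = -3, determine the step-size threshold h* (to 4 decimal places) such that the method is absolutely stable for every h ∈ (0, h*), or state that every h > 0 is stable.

Test eqn y'=λy, z=hλ:
  order 4, 4-stage ⇒ R(z)=1+z+z^2/2+z^3/6+z^4/24
  (e.g. R(-0.32)=0.72618, |R|=0.72618)

Boundary: |R(x)|=1, x<0.
x=-0.32: |R|=0.7262
|R(-2.6)|=0.7547 |R(-0.66)|=0.5178 |R(-0.59)|=0.5549
Bisect:
  x_lo=-3.4355 |R|=2.5120  x_hi=-0.2465 |R|=0.7815
  mid=-1.84100 |R|=0.29233 →hi
  mid=-2.63824 |R|=0.80000 →hi
  mid=-3.03686 |R|=1.45044 →lo
  mid=-2.83755 |R|=1.08169 →lo
  mid=-2.73790 |R|=0.93086 →hi
  mid=-2.78772 |R|=1.00367 →lo
  mid=-2.76281 |R|=0.96663 →hi
  ...
  [-2.78539,-2.78519] ⇒ x*=-2.7853
Interval (-2.7853, 0).

(-2.7853,0); λ=-3 ⇒ h* = 0.9284.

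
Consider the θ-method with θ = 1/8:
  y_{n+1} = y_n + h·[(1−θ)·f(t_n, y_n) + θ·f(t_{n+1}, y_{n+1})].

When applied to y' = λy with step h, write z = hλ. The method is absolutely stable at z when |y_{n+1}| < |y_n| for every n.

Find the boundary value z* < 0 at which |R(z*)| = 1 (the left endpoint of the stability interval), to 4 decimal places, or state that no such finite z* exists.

left endpoint -2.6667.

On y'=λy, z=hλ:
  y_{n+1} = y_n + z·[7/8·y_n + 1/8·y_{n+1}] ⇒ (1 − 1/8z)y_{n+1} = (1 + 7/8z)y_n
  so R(z) = (1 + 7/8z)/(1 − 1/8z).

Boundary: |R(x)|=1, x<0.
x=-1.45: |R|=0.2275
R=−1: 1+7/8x = −1+1/8x ⇒ -3/4x=2 ⇒ x=2/(-3/4)=-2.6667
Confirm numerically:
  x=-2.024: |R|=0.61532 <1
  x=-1.605: |R|=0.33680 <1
  x=-1.504: |R|=0.26599 <1
  x=-3.129: |R|=1.24926 >1
  x=-2.858: |R|=1.10573 >1
Stable set (-2.6667, 0).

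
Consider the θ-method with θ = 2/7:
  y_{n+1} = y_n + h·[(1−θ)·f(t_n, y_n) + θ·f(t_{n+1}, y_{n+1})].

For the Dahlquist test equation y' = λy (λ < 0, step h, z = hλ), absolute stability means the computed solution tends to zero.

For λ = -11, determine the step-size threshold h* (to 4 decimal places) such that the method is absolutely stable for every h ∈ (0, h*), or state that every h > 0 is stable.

On y'=λy, z=hλ:
  y_{n+1} = y_n + z·[5/7·y_n + 2/7·y_{n+1}] ⇒ (1 − 2/7z)y_{n+1} = (1 + 5/7z)y_n
  ⇒ R(z) = (1 + 5/7z)/(1 − 2/7z).

Need |R(x)|<1, x<0.
x=-1.08: |R|=0.1747
R=−1: 1+5/7x = −1+2/7x ⇒ -3/7x=2 ⇒ x=2/(-3/7)=-4.6667
Confirm numerically:
  x=-4.375: |R|=0.94444 <1
  x=-2.360: |R|=0.40956 <1
  x=-1.998: |R|=0.27192 <1
  x=-1.873: |R|=0.22008 <1
  x=-5.103: |R|=1.07608 >1
  x=-4.855: |R|=1.03381 >1
  x=-4.703: |R|=1.00664 >1
Stable set (-4.6667, 0).

(-4.6667,0); λ=-11 ⇒ h* = (14/3)/11 = 0.4242.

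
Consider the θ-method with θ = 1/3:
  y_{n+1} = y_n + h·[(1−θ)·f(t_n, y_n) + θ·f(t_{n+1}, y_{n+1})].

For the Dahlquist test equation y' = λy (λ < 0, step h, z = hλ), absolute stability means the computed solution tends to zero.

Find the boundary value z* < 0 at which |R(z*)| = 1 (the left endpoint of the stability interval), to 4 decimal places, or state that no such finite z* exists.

Test eqn y'=λy, z=hλ:
  y_{n+1} = y_n + z·[2/3·y_n + 1/3·y_{n+1}] ⇒ (1 − 1/3z)y_{n+1} = (1 + 2/3z)y_n
  ⇒ R(z) = (1 + 2/3z)/(1 − 1/3z).

Solve |R(x)|<1 on ℝ⁻.
x=-0.47: |R|=0.5937
R=−1: 1+2/3x = −1+1/3x ⇒ -1/3x=2 ⇒ x=2/(-1/3)=-6.0000
Confirm numerically:
  x=-5.372: |R|=0.92499 <1
  x=-4.703: |R|=0.83162 <1
  x=-3.873: |R|=0.69053 <1
  x=-6.533: |R|=1.05591 >1
  x=-6.322: |R|=1.03454 >1
Stable set (-6.0000, 0).

left endpoint -6.0000.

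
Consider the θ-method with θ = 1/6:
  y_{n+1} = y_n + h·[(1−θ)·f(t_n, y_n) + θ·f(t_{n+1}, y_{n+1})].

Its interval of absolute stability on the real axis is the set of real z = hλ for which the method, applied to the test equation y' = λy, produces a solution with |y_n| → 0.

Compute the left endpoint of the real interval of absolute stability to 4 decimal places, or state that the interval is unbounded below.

Test eqn y'=λy, z=hλ:
  y_{n+1} = y_n + z·[5/6·y_n + 1/6·y_{n+1}] ⇒ (1 − 1/6z)y_{n+1} = (1 + 5/6z)y_n
  R(z) = (1 + 5/6z)/(1 − 1/6z).

Need |R(x)|<1, x<0.
x=-1.38: |R|=0.1220
R=−1: 1+5/6x = −1+1/6x ⇒ -2/3x=2 ⇒ x=2/(-2/3)=-3.0000
Confirm numerically:
  x=-2.528: |R|=0.77861 <1
  x=-2.350: |R|=0.68862 <1
  x=-1.511: |R|=0.20703 <1
  x=-3.495: |R|=1.20853 >1
  x=-3.101: |R|=1.04439 >1
So |R|<1 on (-3.0000, 0).

z* = -3.0000.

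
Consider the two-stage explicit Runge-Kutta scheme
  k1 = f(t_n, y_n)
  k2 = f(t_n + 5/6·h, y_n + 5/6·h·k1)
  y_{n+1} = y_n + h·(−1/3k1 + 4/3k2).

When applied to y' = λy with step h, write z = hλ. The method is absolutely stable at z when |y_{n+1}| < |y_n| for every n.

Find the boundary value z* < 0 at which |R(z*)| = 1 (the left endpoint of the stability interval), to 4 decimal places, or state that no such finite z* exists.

z* = -0.9000.

With y'=λy (z=hλ):
  k1=λy_n ⇒ h·k1=z·y_n;  k2=λ(1+5/6z)y_n ⇒ h·k2=z(1+5/6z)y_n
  y_{n+1}/y_n = 1 − 1/3z + 4/3z(1+5/6z) = 1 + z + 10/9z²
  R(z) = 1 + z + 10/9z².

Need |R(x)|<1, x<0.
x=-1.68: |R|=2.4560
R=1: x+10/9x²=0 ⇒ x=−9/10=-0.9000; min R=1−1/(4·10/9)=0.7750>−1
Confirm numerically:
  x=-0.800: |R|=0.91111 <1
  x=-0.621: |R|=0.80749 <1
  x=-0.502: |R|=0.77800 <1
  x=-1.387: |R|=1.75052 >1
  x=-1.057: |R|=1.18439 >1
  x=-1.014: |R|=1.12844 >1
Interval (-0.9000, 0).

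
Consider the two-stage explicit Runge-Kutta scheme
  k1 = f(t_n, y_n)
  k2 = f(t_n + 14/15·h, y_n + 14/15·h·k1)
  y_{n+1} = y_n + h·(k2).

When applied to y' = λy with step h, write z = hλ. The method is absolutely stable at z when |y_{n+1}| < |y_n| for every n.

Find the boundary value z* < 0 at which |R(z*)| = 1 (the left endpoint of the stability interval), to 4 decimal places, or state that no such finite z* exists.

left endpoint -1.0714.

Set f=λy, z=hλ:
  k1=λy_n ⇒ h·k1=z·y_n;  k2=λ(1+14/15z)y_n ⇒ h·k2=z(1+14/15z)y_n
  y_{n+1}/y_n = 1 + z(1+14/15z) = 1 + z + 14/15z²
  Hence R(z) = 1 + z + 14/15z².

Need |R(x)|<1, x<0.
x=-1.54: |R|=1.6735
R=1: x+14/15x²=0 ⇒ x=−15/14=-1.0714; min R=1−1/(4·14/15)=0.7321>−1
Confirm numerically:
  x=-0.800: |R|=0.79733 <1
  x=-0.759: |R|=0.77868 <1
  x=-0.480: |R|=0.73504 <1
  x=-1.644: |R|=1.87855 >1
  x=-1.216: |R|=1.16408 >1
  x=-1.181: |R|=1.12078 >1
Interval (-1.0714, 0).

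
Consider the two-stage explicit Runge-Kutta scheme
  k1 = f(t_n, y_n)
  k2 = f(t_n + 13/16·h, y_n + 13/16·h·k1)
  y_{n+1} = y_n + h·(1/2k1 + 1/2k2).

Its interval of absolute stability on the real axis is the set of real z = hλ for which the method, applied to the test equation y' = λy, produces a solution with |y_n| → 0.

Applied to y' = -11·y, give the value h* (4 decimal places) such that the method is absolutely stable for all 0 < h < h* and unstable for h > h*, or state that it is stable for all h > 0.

On y'=λy, z=hλ:
  k1=λy_n ⇒ h·k1=z·y_n;  k2=λ(1+13/16z)y_n ⇒ h·k2=z(1+13/16z)y_n
  y_{n+1}/y_n = 1 + 1/2z + 1/2z(1+13/16z) = 1 + z + 13/32z²
  ⇒ R(z) = 1 + z + 13/32z².

Boundary: |R(x)|=1, x<0.
x=-0.92: |R|=0.4238
R=1: x+13/32x²=0 ⇒ x=−32/13=-2.4615; min R=1−1/(4·13/32)=0.3846>−1
Confirm numerically:
  x=-2.334: |R|=0.87907 <1
  x=-2.056: |R|=0.66127 <1
  x=-2.010: |R|=0.63129 <1
  x=-1.801: |R|=0.51671 <1
  x=-2.804: |R|=1.39011 >1
  x=-2.751: |R|=1.32350 >1
So |R|<1 on (-2.4615, 0).

(-2.4615,0); λ=-11 ⇒ h* = (32/13)/11 = 0.2238.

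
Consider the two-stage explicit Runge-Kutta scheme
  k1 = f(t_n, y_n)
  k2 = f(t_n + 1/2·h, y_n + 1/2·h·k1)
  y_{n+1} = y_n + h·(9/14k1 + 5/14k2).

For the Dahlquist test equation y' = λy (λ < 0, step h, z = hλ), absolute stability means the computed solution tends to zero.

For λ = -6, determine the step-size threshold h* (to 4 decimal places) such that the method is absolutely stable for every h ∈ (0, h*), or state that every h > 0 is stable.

Set f=λy, z=hλ:
  k1=λy_n ⇒ h·k1=z·y_n;  k2=λ(1+1/2z)y_n ⇒ h·k2=z(1+1/2z)y_n
  y_{n+1}/y_n = 1 + 9/14z + 5/14z(1+1/2z) = 1 + z + 5/28z²
  R(z) = 1 + z + 5/28z².

Find x<0 with |R(x)|<1.
x=-0.54: |R|=0.5121
R=1: x+5/28x²=0 ⇒ x=−28/5=-5.6000; min R=1−1/(4·5/28)=-0.4000>−1
Confirm numerically:
  x=-4.123: |R|=0.08744 <1
  x=-2.916: |R|=0.39760 <1
  x=-2.702: |R|=0.39829 <1
  x=-2.458: |R|=0.37911 <1
  x=-5.904: |R|=1.32050 >1
  x=-5.865: |R|=1.27754 >1
  x=-5.620: |R|=1.02007 >1
Stable set (-5.6000, 0).

(-5.6000,0); λ=-6 ⇒ h* = (28/5)/6 = 0.9333.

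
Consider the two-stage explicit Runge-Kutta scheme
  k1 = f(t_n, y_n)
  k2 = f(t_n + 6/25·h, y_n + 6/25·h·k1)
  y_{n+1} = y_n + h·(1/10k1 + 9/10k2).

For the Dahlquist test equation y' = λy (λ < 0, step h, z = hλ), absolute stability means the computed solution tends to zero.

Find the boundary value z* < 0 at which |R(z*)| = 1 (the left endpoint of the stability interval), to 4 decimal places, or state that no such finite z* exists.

On y'=λy, z=hλ:
  k1=λy_n ⇒ h·k1=z·y_n;  k2=λ(1+6/25z)y_n ⇒ h·k2=z(1+6/25z)y_n
  y_{n+1}/y_n = 1 + 1/10z + 9/10z(1+6/25z) = 1 + z + 27/125z²
  R(z) = 1 + z + 27/125z².

Solve |R(x)|<1 on ℝ⁻.
x=-1.35: |R|=0.0437
R=1: x+27/125x²=0 ⇒ x=−125/27=-4.6296; min R=1−1/(4·27/125)=-0.1574>−1
Confirm numerically:
  x=-3.540: |R|=0.16683 <1
  x=-3.070: |R|=0.03422 <1
  x=-2.009: |R|=0.13721 <1
  x=-5.183: |R|=1.61951 >1
  x=-4.980: |R|=1.37689 >1
Interval (-4.6296, 0).

left endpoint -4.6296.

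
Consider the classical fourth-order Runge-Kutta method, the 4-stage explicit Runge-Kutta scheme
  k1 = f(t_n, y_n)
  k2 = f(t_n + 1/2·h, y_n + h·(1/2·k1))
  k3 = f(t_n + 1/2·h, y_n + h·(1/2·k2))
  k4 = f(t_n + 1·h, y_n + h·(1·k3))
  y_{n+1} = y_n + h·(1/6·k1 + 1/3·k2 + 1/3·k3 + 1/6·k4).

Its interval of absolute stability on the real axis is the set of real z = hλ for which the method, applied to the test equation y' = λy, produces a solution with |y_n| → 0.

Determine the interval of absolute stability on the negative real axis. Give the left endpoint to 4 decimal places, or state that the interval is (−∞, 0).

z∈(-2.7853,0).

On y'=λy, z=hλ:
  order 4, 4-stage ⇒ R(z)=1+z+z^2/2+z^3/6+z^4/24
  (e.g. R(-1.55)=0.27110, |R|=0.27110)

Solve |R(x)|<1 on ℝ⁻.
x=-1.55: |R|=0.2711
|R(-2.62)|=0.7781 |R(-2.45)|=0.6015 |R(-1.99)|=0.3300
Bisect:
  x_lo=-3.4268 |R|=2.4837  x_hi=-0.1079 |R|=0.8977
  mid=-1.76736 |R|=0.28087 →hi
  mid=-2.59709 |R|=0.75140 →hi
  mid=-3.01196 |R|=1.39909 →lo
  mid=-2.80452 |R|=1.02938 →lo
  mid=-2.70081 |R|=0.87992 →hi
  mid=-2.75267 |R|=0.95191 →hi
  mid=-2.77859 |R|=0.98995 →hi
  ...
  [-2.78548,-2.78528] ⇒ x*=-2.7853
So |R|<1 on (-2.7853, 0).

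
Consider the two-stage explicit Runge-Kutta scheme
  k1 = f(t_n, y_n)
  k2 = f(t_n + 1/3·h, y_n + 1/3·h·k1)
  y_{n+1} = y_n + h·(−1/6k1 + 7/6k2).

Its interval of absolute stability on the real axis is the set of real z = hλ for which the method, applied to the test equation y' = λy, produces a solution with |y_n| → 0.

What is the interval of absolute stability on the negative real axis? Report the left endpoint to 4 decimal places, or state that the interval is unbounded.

On y'=λy, z=hλ:
  k1=λy_n ⇒ h·k1=z·y_n;  k2=λ(1+1/3z)y_n ⇒ h·k2=z(1+1/3z)y_n
  y_{n+1}/y_n = 1 − 1/6z + 7/6z(1+1/3z) = 1 + z + 7/18z²
  so R(z) = 1 + z + 7/18z².

Solve |R(x)|<1 on ℝ⁻.
x=-0.68: |R|=0.4998
R=1: x+7/18x²=0 ⇒ x=−18/7=-2.5714; min R=1−1/(4·7/18)=0.3571>−1
Confirm numerically:
  x=-2.420: |R|=0.85749 <1
  x=-2.114: |R|=0.62394 <1
  x=-1.736: |R|=0.43599 <1
  x=-3.028: |R|=1.53764 >1
  x=-2.680: |R|=1.11316 >1
So |R|<1 on (-2.5714, 0).

(-2.5714, 0).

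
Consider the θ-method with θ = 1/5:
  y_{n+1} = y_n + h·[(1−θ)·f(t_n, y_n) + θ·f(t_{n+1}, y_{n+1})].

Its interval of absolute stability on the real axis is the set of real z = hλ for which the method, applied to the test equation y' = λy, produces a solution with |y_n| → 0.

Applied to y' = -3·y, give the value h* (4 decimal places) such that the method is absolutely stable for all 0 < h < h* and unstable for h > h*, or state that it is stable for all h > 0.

Set f=λy, z=hλ:
  y_{n+1} = y_n + z·[4/5·y_n + 1/5·y_{n+1}] ⇒ (1 − 1/5z)y_{n+1} = (1 + 4/5z)y_n
  so R(z) = (1 + 4/5z)/(1 − 1/5z).

Need |R(x)|<1, x<0.
x=-1.57: |R|=0.1948
R=−1: 1+4/5x = −1+1/5x ⇒ -3/5x=2 ⇒ x=2/(-3/5)=-3.3333
Confirm numerically:
  x=-3.040: |R|=0.89055 <1
  x=-2.488: |R|=0.66132 <1
  x=-1.826: |R|=0.33753 <1
  x=-3.923: |R|=1.19825 >1
  x=-3.448: |R|=1.04072 >1
Stable set (-3.3333, 0).

(-3.3333,0); λ=-3 ⇒ h* = (10/3)/3 = 1.1111.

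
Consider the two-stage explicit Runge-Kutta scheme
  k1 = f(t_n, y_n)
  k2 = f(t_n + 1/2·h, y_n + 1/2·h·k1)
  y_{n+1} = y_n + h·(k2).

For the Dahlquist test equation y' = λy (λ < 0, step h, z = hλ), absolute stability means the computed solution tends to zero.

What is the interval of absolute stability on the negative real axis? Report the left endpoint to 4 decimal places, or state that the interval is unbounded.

z∈(-2.0000,0).

With y'=λy (z=hλ):
  k1=λy_n ⇒ h·k1=z·y_n;  k2=λ(1+1/2z)y_n ⇒ h·k2=z(1+1/2z)y_n
  y_{n+1}/y_n = 1 + z(1+1/2z) = 1 + z + 1/2z²
  so R(z) = 1 + z + 1/2z².

Need |R(x)|<1, x<0.
x=-1.26: |R|=0.5338
R=1: x+1/2x²=0 ⇒ x=−2=-2.0000; min R=1−1/(4·1/2)=0.5000>−1
Confirm numerically:
  x=-1.699: |R|=0.74430 <1
  x=-1.085: |R|=0.50361 <1
  x=-0.971: |R|=0.50042 <1
  x=-2.436: |R|=1.53105 >1
  x=-2.301: |R|=1.34630 >1
  x=-2.094: |R|=1.09842 >1
Interval (-2.0000, 0).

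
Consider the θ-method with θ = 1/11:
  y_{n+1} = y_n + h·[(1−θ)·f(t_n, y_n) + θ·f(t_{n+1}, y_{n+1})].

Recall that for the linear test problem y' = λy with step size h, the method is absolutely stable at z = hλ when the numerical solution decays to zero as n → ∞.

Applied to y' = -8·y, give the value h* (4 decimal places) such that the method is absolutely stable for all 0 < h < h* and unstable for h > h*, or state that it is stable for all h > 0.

Set f=λy, z=hλ:
  y_{n+1} = y_n + z·[10/11·y_n + 1/11·y_{n+1}] ⇒ (1 − 1/11z)y_{n+1} = (1 + 10/11z)y_n
  R(z) = (1 + 10/11z)/(1 − 1/11z).

Boundary: |R(x)|=1, x<0.
x=-0.45: |R|=0.5677
R=−1: 1+10/11x = −1+1/11x ⇒ -9/11x=2 ⇒ x=2/(-9/11)=-2.4444
Confirm numerically:
  x=-2.351: |R|=0.93701 <1
  x=-2.320: |R|=0.91592 <1
  x=-1.755: |R|=0.51352 <1
  x=-1.143: |R|=0.03541 <1
  x=-3.012: |R|=1.36454 >1
  x=-2.913: |R|=1.30310 >1
  x=-2.792: |R|=1.22680 >1
So |R|<1 on (-2.4444, 0).

(-2.4444,0); λ=-8 ⇒ h* = (22/9)/8 = 0.3056.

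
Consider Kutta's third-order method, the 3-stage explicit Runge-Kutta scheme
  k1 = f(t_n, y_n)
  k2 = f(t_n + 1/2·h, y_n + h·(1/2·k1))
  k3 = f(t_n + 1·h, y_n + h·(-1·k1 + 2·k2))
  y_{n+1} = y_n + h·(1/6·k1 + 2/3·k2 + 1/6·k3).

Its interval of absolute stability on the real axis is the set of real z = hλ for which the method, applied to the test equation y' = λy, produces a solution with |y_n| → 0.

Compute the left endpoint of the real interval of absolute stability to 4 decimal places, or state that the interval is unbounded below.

Test eqn y'=λy, z=hλ:
  order 3, 3-stage ⇒ R(z)=1+z+z^2/2+z^3/6
  (e.g. R(-1.48)=0.07490, |R|=0.07490)

Need |R(x)|<1, x<0.
x=-1.48: |R|=0.0749
|R(-2.91)|=1.7830 |R(-1.75)|=0.1120 |R(-1.45)|=0.0931
Bisect:
  x_lo=-2.9368 |R|=1.8460  x_hi=-0.3836 |R|=0.6806
  mid=-1.66022 |R|=0.04474 →hi
  mid=-2.29851 |R|=0.68083 →hi
  mid=-2.61766 |R|=1.18102 →lo
  mid=-2.45809 |R|=0.91236 →hi
  mid=-2.53787 |R|=1.04180 →lo
  mid=-2.49798 |R|=0.97589 →hi
  mid=-2.51793 |R|=1.00854 →lo
  mid=-2.50795 |R|=0.99214 →hi
  ...
  [-2.51278,-2.51263] ⇒ x*=-2.5127
Interval (-2.5127, 0).

z* = -2.5127.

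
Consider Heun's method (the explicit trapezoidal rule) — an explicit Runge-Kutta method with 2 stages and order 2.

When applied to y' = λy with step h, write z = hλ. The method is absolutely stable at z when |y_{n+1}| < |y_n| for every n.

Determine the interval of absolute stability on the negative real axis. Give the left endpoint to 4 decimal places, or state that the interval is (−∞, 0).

With y'=λy (z=hλ):
  order 2, 2-stage ⇒ R(z)=1+z+z^2/2
  (e.g. R(-0.58)=0.58820, |R|=0.58820)

Find x<0 with |R(x)|<1.
x=-0.58: |R|=0.5882
|R(-1.44)|=0.5968 |R(-1.25)|=0.5312 |R(-1.24)|=0.5288
Bisect:
  x_lo=-2.4237 |R|=1.5134  x_hi=-0.1397 |R|=0.8700
  mid=-1.28171 |R|=0.53968 →hi
  mid=-1.85270 |R|=0.86355 →hi
  mid=-2.13819 |R|=1.14774 →lo
  mid=-1.99545 |R|=0.99546 →hi
  mid=-2.06682 |R|=1.06905 →lo
  mid=-2.03113 |R|=1.03162 →lo
  mid=-2.01329 |R|=1.01338 →lo
  ...
  [-2.00005,-1.99991] ⇒ x*=-2.0000
Interval (-2.0000, 0).

z∈(-2.0000,0).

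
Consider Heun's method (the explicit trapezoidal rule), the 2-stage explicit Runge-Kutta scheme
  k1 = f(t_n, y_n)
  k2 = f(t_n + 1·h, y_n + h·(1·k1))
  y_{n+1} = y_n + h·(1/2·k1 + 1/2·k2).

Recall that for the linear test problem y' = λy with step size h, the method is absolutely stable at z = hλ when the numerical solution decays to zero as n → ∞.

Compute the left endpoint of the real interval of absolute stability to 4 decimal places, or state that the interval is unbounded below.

left endpoint -2.0000.

Test eqn y'=λy, z=hλ:
  order 2, 2-stage ⇒ R(z)=1+z+z^2/2
  (e.g. R(-0.34)=0.71780, |R|=0.71780)

Solve |R(x)|<1 on ℝ⁻.
x=-0.34: |R|=0.7178
|R(-2.39)|=1.4661 |R(-1.06)|=0.5018 |R(-0.59)|=0.5840
Bisect:
  x_lo=-2.5073 |R|=1.6360  x_hi=-0.3955 |R|=0.6827
  mid=-1.45139 |R|=0.60188 →hi
  mid=-1.97934 |R|=0.97956 →hi
  mid=-2.24332 |R|=1.27293 →lo
  mid=-2.11133 |R|=1.11753 →lo
  mid=-2.04534 |R|=1.04637 →lo
  mid=-2.01234 |R|=1.01242 →lo
  mid=-1.99584 |R|=0.99585 →hi
  ...
  [-2.00010,-1.99997] ⇒ x*=-2.0000
Stable set (-2.0000, 0).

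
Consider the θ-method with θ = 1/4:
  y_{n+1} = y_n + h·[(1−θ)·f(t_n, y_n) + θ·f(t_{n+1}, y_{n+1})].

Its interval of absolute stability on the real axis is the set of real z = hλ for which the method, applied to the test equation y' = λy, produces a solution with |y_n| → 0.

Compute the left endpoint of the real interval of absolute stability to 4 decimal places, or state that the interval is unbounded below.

Set f=λy, z=hλ:
  y_{n+1} = y_n + z·[3/4·y_n + 1/4·y_{n+1}] ⇒ (1 − 1/4z)y_{n+1} = (1 + 3/4z)y_n
  so R(z) = (1 + 3/4z)/(1 − 1/4z).

Need |R(x)|<1, x<0.
x=-1.69: |R|=0.1880
R=−1: 1+3/4x = −1+1/4x ⇒ -1/2x=2 ⇒ x=2/(-1/2)=-4.0000
Confirm numerically:
  x=-3.476: |R|=0.85982 <1
  x=-2.405: |R|=0.50195 <1
  x=-2.033: |R|=0.34792 <1
  x=-1.622: |R|=0.15404 <1
  x=-4.490: |R|=1.11543 >1
  x=-4.395: |R|=1.09410 >1
Interval (-4.0000, 0).

left endpoint -4.0000.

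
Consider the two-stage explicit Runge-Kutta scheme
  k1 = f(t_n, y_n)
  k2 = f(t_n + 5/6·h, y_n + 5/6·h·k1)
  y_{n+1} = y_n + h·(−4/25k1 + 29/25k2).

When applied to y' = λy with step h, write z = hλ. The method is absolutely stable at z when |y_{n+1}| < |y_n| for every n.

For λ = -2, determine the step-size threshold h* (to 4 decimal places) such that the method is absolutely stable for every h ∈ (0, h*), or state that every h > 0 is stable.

On y'=λy, z=hλ:
  k1=λy_n ⇒ h·k1=z·y_n;  k2=λ(1+5/6z)y_n ⇒ h·k2=z(1+5/6z)y_n
  y_{n+1}/y_n = 1 − 4/25z + 29/25z(1+5/6z) = 1 + z + 29/30z²
  R(z) = 1 + z + 29/30z².

Solve |R(x)|<1 on ℝ⁻.
x=-1.2: |R|=1.1920
R=1: x+29/30x²=0 ⇒ x=−30/29=-1.0345; min R=1−1/(4·29/30)=0.7414>−1
Confirm numerically:
  x=-0.885: |R|=0.87212 <1
  x=-0.804: |R|=0.82087 <1
  x=-0.703: |R|=0.77474 <1
  x=-0.654: |R|=0.75946 <1
  x=-1.188: |R|=1.17630 >1
  x=-1.183: |R|=1.16984 >1
Stable set (-1.0345, 0).

(-1.0345,0); λ=-2 ⇒ h* = (30/29)/2 = 0.5172.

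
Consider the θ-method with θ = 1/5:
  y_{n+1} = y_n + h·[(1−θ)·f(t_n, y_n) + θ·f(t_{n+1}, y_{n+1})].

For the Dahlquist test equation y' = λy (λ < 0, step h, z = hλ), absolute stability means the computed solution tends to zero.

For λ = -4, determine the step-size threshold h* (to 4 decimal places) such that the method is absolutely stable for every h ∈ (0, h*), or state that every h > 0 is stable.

Test eqn y'=λy, z=hλ:
  y_{n+1} = y_n + z·[4/5·y_n + 1/5·y_{n+1}] ⇒ (1 − 1/5z)y_{n+1} = (1 + 4/5z)y_n
  R(z) = (1 + 4/5z)/(1 − 1/5z).

Solve |R(x)|<1 on ℝ⁻.
x=-1.03: |R|=0.1459
R=−1: 1+4/5x = −1+1/5x ⇒ -3/5x=2 ⇒ x=2/(-3/5)=-3.3333
Confirm numerically:
  x=-2.848: |R|=0.81448 <1
  x=-1.976: |R|=0.41628 <1
  x=-1.850: |R|=0.35036 <1
  x=-3.833: |R|=1.16970 >1
  x=-3.518: |R|=1.06504 >1
  x=-3.442: |R|=1.03862 >1
Interval (-3.3333, 0).

(-3.3333,0); λ=-4 ⇒ h* = (10/3)/4 = 0.8333.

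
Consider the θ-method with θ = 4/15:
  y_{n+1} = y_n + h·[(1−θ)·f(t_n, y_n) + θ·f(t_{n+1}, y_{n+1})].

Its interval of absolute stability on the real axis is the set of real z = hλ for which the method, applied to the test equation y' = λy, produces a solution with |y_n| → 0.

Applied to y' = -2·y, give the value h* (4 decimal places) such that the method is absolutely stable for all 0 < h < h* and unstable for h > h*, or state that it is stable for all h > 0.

(-4.2857,0); λ=-2 ⇒ h* = (30/7)/2 = 2.1429.

With y'=λy (z=hλ):
  y_{n+1} = y_n + z·[11/15·y_n + 4/15·y_{n+1}] ⇒ (1 − 4/15z)y_{n+1} = (1 + 11/15z)y_n
  ⇒ R(z) = (1 + 11/15z)/(1 − 4/15z).

Boundary: |R(x)|=1, x<0.
x=-1.68: |R|=0.1602
R=−1: 1+11/15x = −1+4/15x ⇒ -7/15x=2 ⇒ x=2/(-7/15)=-4.2857
Confirm numerically:
  x=-4.252: |R|=0.99263 <1
  x=-3.350: |R|=0.76937 <1
  x=-2.137: |R|=0.36126 <1
  x=-4.800: |R|=1.10526 >1
  x=-4.637: |R|=1.07330 >1
  x=-4.364: |R|=1.01688 >1
Stable set (-4.2857, 0).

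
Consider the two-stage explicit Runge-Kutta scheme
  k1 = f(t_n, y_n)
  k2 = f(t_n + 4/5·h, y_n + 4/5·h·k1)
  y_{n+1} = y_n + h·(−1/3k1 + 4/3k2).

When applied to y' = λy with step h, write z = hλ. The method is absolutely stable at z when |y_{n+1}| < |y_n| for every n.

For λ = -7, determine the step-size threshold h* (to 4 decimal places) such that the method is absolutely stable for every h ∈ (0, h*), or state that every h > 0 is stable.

(-0.9375,0); λ=-7 ⇒ h* = (15/16)/7 = 0.1339.

Set f=λy, z=hλ:
  k1=λy_n ⇒ h·k1=z·y_n;  k2=λ(1+4/5z)y_n ⇒ h·k2=z(1+4/5z)y_n
  y_{n+1}/y_n = 1 − 1/3z + 4/3z(1+4/5z) = 1 + z + 16/15z²
  ⇒ R(z) = 1 + z + 16/15z².

Need |R(x)|<1, x<0.
x=-0.99: |R|=1.0554
R=1: x+16/15x²=0 ⇒ x=−15/16=-0.9375; min R=1−1/(4·16/15)=0.7656>−1
Confirm numerically:
  x=-0.851: |R|=0.92148 <1
  x=-0.707: |R|=0.82617 <1
  x=-0.694: |R|=0.81975 <1
  x=-1.262: |R|=1.43682 >1
  x=-0.981: |R|=1.04552 >1
Stable set (-0.9375, 0).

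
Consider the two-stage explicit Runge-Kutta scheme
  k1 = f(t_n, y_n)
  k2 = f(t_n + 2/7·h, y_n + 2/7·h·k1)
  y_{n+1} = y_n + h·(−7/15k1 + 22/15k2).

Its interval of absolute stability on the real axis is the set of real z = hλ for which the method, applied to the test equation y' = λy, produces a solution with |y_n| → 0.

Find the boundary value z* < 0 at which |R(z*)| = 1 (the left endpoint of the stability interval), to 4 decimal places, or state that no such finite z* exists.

On y'=λy, z=hλ:
  k1=λy_n ⇒ h·k1=z·y_n;  k2=λ(1+2/7z)y_n ⇒ h·k2=z(1+2/7z)y_n
  y_{n+1}/y_n = 1 − 7/15z + 22/15z(1+2/7z) = 1 + z + 44/105z²
  R(z) = 1 + z + 44/105z².

Find x<0 with |R(x)|<1.
x=-0.53: |R|=0.5877
R=1: x+44/105x²=0 ⇒ x=−105/44=-2.3864; min R=1−1/(4·44/105)=0.4034>−1
Confirm numerically:
  x=-2.259: |R|=0.87943 <1
  x=-1.286: |R|=0.40702 <1
  x=-1.046: |R|=0.41249 <1
  x=-2.639: |R|=1.27938 >1
  x=-2.597: |R|=1.22923 >1
So |R|<1 on (-2.3864, 0).

left endpoint -2.3864.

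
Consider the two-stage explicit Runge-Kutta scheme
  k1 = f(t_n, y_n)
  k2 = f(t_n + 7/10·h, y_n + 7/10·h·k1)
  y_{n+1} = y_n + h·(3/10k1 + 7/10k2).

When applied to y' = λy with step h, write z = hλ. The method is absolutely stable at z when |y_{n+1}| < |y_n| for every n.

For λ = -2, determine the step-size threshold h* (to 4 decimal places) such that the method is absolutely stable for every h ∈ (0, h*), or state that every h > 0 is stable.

(-2.0408,0); λ=-2 ⇒ h* = (100/49)/2 = 1.0204.

With y'=λy (z=hλ):
  k1=λy_n ⇒ h·k1=z·y_n;  k2=λ(1+7/10z)y_n ⇒ h·k2=z(1+7/10z)y_n
  y_{n+1}/y_n = 1 + 3/10z + 7/10z(1+7/10z) = 1 + z + 49/100z²
  so R(z) = 1 + z + 49/100z².

Solve |R(x)|<1 on ℝ⁻.
x=-1.28: |R|=0.5228
R=1: x+49/100x²=0 ⇒ x=−100/49=-2.0408; min R=1−1/(4·49/100)=0.4898>−1
Confirm numerically:
  x=-1.917: |R|=0.88370 <1
  x=-1.674: |R|=0.69912 <1
  x=-1.577: |R|=0.64160 <1
  x=-0.992: |R|=0.49019 <1
  x=-2.629: |R|=1.75770 >1
  x=-2.141: |R|=1.10510 >1
Stable set (-2.0408, 0).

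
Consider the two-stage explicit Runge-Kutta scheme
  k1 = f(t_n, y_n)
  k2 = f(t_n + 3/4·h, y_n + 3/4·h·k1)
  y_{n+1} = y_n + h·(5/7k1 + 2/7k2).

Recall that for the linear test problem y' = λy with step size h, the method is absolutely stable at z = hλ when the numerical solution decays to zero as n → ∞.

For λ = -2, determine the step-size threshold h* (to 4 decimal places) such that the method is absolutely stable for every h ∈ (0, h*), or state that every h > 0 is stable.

Test eqn y'=λy, z=hλ:
  k1=λy_n ⇒ h·k1=z·y_n;  k2=λ(1+3/4z)y_n ⇒ h·k2=z(1+3/4z)y_n
  y_{n+1}/y_n = 1 + 5/7z + 2/7z(1+3/4z) = 1 + z + 3/14z²
  R(z) = 1 + z + 3/14z².

Need |R(x)|<1, x<0.
x=-0.52: |R|=0.5379
R=1: x+3/14x²=0 ⇒ x=−14/3=-4.6667; min R=1−1/(4·3/14)=-0.1667>−1
Confirm numerically:
  x=-3.745: |R|=0.26036 <1
  x=-3.587: |R|=0.17012 <1
  x=-3.586: |R|=0.16958 <1
  x=-5.198: |R|=1.59183 >1
  x=-4.923: |R|=1.27041 >1
So |R|<1 on (-4.6667, 0).

(-4.6667,0); λ=-2 ⇒ h* = (14/3)/2 = 2.3333.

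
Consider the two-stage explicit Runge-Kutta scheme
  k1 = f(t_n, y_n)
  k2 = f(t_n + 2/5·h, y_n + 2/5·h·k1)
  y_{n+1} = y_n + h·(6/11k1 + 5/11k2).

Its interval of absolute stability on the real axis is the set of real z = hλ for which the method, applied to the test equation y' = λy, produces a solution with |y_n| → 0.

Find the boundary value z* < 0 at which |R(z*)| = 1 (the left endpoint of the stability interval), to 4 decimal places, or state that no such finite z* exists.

Set f=λy, z=hλ:
  k1=λy_n ⇒ h·k1=z·y_n;  k2=λ(1+2/5z)y_n ⇒ h·k2=z(1+2/5z)y_n
  y_{n+1}/y_n = 1 + 6/11z + 5/11z(1+2/5z) = 1 + z + 2/11z²
  R(z) = 1 + z + 2/11z².

Find x<0 with |R(x)|<1.
x=-0.99: |R|=0.1882
R=1: x+2/11x²=0 ⇒ x=−11/2=-5.5000; min R=1−1/(4·2/11)=-0.3750>−1
Confirm numerically:
  x=-3.569: |R|=0.25304 <1
  x=-2.635: |R|=0.37260 <1
  x=-2.358: |R|=0.34706 <1
  x=-5.955: |R|=1.49264 >1
  x=-5.753: |R|=1.26464 >1
Interval (-5.5000, 0).

z* = -5.5000.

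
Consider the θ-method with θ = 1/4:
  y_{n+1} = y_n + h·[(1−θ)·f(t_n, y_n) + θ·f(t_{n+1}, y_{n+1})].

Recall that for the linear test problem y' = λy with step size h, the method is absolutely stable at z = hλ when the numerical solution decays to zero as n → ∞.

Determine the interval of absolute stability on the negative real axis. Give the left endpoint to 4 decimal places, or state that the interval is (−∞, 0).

With y'=λy (z=hλ):
  y_{n+1} = y_n + z·[3/4·y_n + 1/4·y_{n+1}] ⇒ (1 − 1/4z)y_{n+1} = (1 + 3/4z)y_n
  ⇒ R(z) = (1 + 3/4z)/(1 − 1/4z).

Boundary: |R(x)|=1, x<0.
x=-1.03: |R|=0.1809
R=−1: 1+3/4x = −1+1/4x ⇒ -1/2x=2 ⇒ x=2/(-1/2)=-4.0000
Confirm numerically:
  x=-3.662: |R|=0.91177 <1
  x=-2.882: |R|=0.67509 <1
  x=-2.509: |R|=0.54187 <1
  x=-4.550: |R|=1.12865 >1
  x=-4.052: |R|=1.01292 >1
Stable set (-4.0000, 0).

z∈(-4.0000,0).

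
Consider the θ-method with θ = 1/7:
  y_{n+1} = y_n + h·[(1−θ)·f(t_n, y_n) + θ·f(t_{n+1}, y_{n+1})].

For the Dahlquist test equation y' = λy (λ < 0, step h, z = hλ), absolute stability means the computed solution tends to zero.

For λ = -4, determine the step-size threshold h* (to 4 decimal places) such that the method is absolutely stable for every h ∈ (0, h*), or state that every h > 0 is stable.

(-2.8000,0); λ=-4 ⇒ h* = (14/5)/4 = 0.7000.

On y'=λy, z=hλ:
  y_{n+1} = y_n + z·[6/7·y_n + 1/7·y_{n+1}] ⇒ (1 − 1/7z)y_{n+1} = (1 + 6/7z)y_n
  so R(z) = (1 + 6/7z)/(1 − 1/7z).

Solve |R(x)|<1 on ℝ⁻.
x=-1.51: |R|=0.2421
R=−1: 1+6/7x = −1+1/7x ⇒ -5/7x=2 ⇒ x=2/(-5/7)=-2.8000
Confirm numerically:
  x=-2.680: |R|=0.93802 <1
  x=-2.528: |R|=0.85726 <1
  x=-1.577: |R|=0.28705 <1
  x=-3.294: |R|=1.23995 >1
  x=-3.251: |R|=1.21998 >1
  x=-2.853: |R|=1.02690 >1
Interval (-2.8000, 0).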